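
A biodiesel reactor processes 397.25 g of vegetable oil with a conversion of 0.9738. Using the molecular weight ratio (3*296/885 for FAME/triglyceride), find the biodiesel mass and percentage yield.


m_FAME = oil * conv * (3 * 296 / 885) = oil * conv * (888/885)
= 397.25 * 0.9738 * 888 / 885
= 388.1534 g
Y = m_FAME / oil * 100 = conv * (888/885) * 100
= 0.9738 * 888 / 885 * 100
= 97.71%

388.1534 g FAME; Y = 97.71%


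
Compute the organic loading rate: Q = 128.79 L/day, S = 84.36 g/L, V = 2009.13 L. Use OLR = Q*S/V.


OLR = Q * S / V
= 128.79 * 84.36 / 2009.13
= 5.4077 g/L/day

5.4077 g/L/day


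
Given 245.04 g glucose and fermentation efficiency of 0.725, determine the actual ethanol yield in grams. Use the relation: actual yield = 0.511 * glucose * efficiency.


Actual ethanol: m = 0.511 * 245.04 * 0.725
m = 90.7812 g

90.7812 g


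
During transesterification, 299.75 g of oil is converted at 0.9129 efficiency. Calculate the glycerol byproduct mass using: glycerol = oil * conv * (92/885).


glycerol = oil * conv * (92/885)
= 299.75 * 0.9129 * 92 / 885
= 28.4464 g

28.4464 g


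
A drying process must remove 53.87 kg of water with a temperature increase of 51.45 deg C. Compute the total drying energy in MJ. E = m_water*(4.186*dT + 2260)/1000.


E = m_water * (4.186 * dT + 2260) / 1000
= 53.87 * (4.186 * 51.45 + 2260) / 1000
= 133.3482 MJ

133.3482 MJ


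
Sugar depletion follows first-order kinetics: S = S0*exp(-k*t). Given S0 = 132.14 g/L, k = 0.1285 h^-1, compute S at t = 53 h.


S = S0 * exp(-k * t)
S = 132.14 * exp(-0.1285 * 53)
S = 0.1456 g/L

0.1456 g/L


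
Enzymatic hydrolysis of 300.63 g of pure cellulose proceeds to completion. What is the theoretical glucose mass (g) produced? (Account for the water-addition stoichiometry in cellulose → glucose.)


glucose = cellulose * 180/162
= 300.63 * 180/162
= 334.0333 g

334.0333 g


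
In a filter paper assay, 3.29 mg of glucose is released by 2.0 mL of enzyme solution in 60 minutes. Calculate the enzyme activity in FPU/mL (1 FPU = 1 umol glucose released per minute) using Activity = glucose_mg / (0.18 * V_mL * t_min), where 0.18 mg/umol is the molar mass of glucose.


Activity = glucose_mg / (0.18 mg/umol * V_mL * t_min)
= 3.29 / (0.18 * 2.0 * 60)
= 0.1523 FPU/mL

0.1523 FPU/mL


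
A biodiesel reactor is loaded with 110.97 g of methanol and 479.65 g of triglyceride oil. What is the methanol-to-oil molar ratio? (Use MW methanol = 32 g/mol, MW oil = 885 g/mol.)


Molar ratio = n_MeOH / n_oil = (MeOH/32) / (oil/885) = (MeOH * 885) / (32 * oil)
= (110.97 * 885) / (32 * 479.65)
= 6.3984

6.3984


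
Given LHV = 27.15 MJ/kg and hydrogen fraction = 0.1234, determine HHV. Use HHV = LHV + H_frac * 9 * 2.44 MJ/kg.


HHV = LHV + H_frac * 9 * 2.44
= 27.15 + 0.1234 * 9 * 2.44
= 29.8599 MJ/kg

29.8599 MJ/kg


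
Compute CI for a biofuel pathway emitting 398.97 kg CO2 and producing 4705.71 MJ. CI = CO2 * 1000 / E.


CI = CO2 * 1000 / E
= 398.97 * 1000 / 4705.71
= 84.7842 g CO2/MJ

84.7842 g CO2/MJ


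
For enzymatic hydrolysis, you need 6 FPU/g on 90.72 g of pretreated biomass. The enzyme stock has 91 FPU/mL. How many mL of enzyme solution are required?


V = dosage * m_sub / activity
V = 6 * 90.72 / 91
V = 5.9815 mL

5.9815 mL


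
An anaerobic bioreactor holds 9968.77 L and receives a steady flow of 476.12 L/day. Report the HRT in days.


HRT = V / Q
= 9968.77 / 476.12
= 20.9375 days

20.9375 days


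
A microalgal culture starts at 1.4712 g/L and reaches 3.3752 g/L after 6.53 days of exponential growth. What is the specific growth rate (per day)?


mu = ln(X2/X1) / dt
= ln(3.3752/1.4712) / 6.53
= 0.1272 per day

0.1272 per day


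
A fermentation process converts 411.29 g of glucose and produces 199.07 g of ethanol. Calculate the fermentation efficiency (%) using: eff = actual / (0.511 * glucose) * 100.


Fermentation efficiency = (actual / (0.511 * glucose)) * 100
= (199.07 / (0.511 * 411.29)) * 100
= 94.7189%

94.7189%


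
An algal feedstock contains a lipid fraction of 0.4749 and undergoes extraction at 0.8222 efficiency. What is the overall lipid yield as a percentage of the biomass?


Y = lipid_content * extraction_eff * 100
= 0.4749 * 0.8222 * 100
= 39.0463%

39.0463%


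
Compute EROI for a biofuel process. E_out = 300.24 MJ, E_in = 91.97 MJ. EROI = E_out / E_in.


EROI = E_out / E_in
= 300.24 / 91.97
= 3.2645

3.2645


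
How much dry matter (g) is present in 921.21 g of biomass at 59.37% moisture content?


Wd = Ww * (1 - MC/100)
= 921.21 * (1 - 59.37/100)
= 374.2876 g

374.2876 g


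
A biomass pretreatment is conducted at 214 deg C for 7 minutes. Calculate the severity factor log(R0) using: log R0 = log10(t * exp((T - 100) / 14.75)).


logR0 = log10(t * exp((T - 100) / 14.75))
= log10(7 * exp((214 - 100) / 14.75))
= 4.2017

4.2017


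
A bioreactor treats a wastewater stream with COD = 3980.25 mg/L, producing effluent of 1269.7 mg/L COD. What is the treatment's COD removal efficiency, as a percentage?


eta = (COD_in - COD_out) / COD_in * 100
= (3980.25 - 1269.7) / 3980.25 * 100
= 68.1000%

68.1000%


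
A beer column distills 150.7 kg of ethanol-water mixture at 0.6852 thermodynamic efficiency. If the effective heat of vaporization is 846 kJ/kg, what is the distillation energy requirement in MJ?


E = m * 846 / (eta * 1000)
= 150.7 * 846 / (0.6852 * 1000)
= 186.0657 MJ

186.0657 MJ


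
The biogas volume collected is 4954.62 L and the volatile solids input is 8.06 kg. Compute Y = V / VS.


Y = V / VS
= 4954.62 / 8.06
= 614.7171 L/kg VS

614.7171 L/kg VS


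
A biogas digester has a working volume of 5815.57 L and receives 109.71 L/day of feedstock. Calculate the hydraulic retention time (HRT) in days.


HRT = V / Q
= 5815.57 / 109.71
= 53.0086 days

53.0086 days


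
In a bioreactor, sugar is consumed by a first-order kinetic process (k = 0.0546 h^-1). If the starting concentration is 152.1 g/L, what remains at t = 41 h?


S = S0 * exp(-k * t)
S = 152.1 * exp(-0.0546 * 41)
S = 16.2150 g/L

16.2150 g/L


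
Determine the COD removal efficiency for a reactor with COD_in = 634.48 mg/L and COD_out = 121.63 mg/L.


eta = (COD_in - COD_out) / COD_in * 100
= (634.48 - 121.63) / 634.48 * 100
= 80.8300%

80.8300%


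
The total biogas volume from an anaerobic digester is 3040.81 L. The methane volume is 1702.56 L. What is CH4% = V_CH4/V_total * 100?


CH4% = V_CH4 / V_total * 100
= 1702.56 / 3040.81 * 100
= 55.9903%

55.9903%


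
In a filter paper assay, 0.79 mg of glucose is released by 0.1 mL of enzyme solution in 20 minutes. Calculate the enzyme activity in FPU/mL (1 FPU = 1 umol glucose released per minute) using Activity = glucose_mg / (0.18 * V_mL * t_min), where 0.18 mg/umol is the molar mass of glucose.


Activity = glucose_mg / (0.18 mg/umol * V_mL * t_min)
= 0.79 / (0.18 * 0.1 * 20)
= 2.1944 FPU/mL

2.1944 FPU/mL


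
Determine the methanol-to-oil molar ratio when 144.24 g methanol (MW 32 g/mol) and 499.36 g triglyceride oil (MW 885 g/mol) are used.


Molar ratio = n_MeOH / n_oil = (MeOH/32) / (oil/885) = (MeOH * 885) / (32 * oil)
= (144.24 * 885) / (32 * 499.36)
= 7.9885

7.9885


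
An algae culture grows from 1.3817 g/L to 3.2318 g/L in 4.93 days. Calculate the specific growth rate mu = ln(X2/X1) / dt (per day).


mu = ln(X2/X1) / dt
= ln(3.2318/1.3817) / 4.93
= 0.1724 per day

0.1724 per day


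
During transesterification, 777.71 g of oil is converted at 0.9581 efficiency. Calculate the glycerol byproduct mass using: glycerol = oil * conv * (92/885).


glycerol = oil * conv * (92/885)
= 777.71 * 0.9581 * 92 / 885
= 77.4592 g

77.4592 g


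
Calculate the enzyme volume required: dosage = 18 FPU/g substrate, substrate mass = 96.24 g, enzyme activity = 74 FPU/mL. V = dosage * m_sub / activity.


V = dosage * m_sub / activity
V = 18 * 96.24 / 74
V = 23.4097 mL

23.4097 mL


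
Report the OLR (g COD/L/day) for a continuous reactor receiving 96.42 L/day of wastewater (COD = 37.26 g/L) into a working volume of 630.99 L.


OLR = Q * S / V
= 96.42 * 37.26 / 630.99
= 5.6936 g/L/day

5.6936 g/L/day


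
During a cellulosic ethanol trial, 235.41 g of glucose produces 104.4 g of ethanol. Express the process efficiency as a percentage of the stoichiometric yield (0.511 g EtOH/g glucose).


Fermentation efficiency = (actual / (0.511 * glucose)) * 100
= (104.4 / (0.511 * 235.41)) * 100
= 86.7870%

86.7870%


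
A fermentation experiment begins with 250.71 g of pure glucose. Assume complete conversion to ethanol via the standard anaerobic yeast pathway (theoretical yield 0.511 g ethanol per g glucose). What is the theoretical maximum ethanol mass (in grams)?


Theoretical ethanol yield: m_EtOH = 0.511 * m_glucose
m_EtOH = 0.511 * 250.71 = 128.1128 g

128.1128 g


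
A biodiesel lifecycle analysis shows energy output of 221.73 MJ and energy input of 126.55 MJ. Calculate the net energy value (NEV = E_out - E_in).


NEV = E_out - E_in
= 221.73 - 126.55
= 95.1800 MJ

95.1800 MJ


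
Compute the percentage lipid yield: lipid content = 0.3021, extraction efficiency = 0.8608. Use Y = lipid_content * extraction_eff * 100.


Y = lipid_content * extraction_eff * 100
= 0.3021 * 0.8608 * 100
= 26.0048%

26.0048%


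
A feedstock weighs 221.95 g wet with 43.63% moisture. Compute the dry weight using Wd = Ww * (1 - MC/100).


Wd = Ww * (1 - MC/100)
= 221.95 * (1 - 43.63/100)
= 125.1132 g

125.1132 g


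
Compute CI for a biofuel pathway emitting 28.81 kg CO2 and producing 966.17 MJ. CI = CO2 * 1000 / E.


CI = CO2 * 1000 / E
= 28.81 * 1000 / 966.17
= 29.8188 g CO2/MJ

29.8188 g CO2/MJ


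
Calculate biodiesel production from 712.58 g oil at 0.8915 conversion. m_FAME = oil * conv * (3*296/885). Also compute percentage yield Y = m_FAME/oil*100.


m_FAME = oil * conv * (3 * 296 / 885) = oil * conv * (888/885)
= 712.58 * 0.8915 * 888 / 885
= 637.4185 g
Y = m_FAME / oil * 100 = conv * (888/885) * 100
= 0.8915 * 888 / 885 * 100
= 89.45%

637.4185 g FAME; Y = 89.45%


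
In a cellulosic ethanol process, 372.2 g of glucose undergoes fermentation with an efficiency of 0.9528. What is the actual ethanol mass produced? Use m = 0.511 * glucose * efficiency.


Actual ethanol: m = 0.511 * 372.2 * 0.9528
m = 181.2170 g

181.2170 g


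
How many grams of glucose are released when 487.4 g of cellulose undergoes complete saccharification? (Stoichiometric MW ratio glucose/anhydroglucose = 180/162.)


glucose = cellulose * 180/162
= 487.4 * 180/162
= 541.5556 g

541.5556 g


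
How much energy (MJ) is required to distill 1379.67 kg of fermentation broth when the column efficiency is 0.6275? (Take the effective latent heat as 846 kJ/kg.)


E = m * 846 / (eta * 1000)
= 1379.67 * 846 / (0.6275 * 1000)
= 1860.0810 MJ

1860.0810 MJ


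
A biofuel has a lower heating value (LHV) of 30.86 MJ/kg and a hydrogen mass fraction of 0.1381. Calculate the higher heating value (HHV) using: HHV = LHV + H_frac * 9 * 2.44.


HHV = LHV + H_frac * 9 * 2.44
= 30.86 + 0.1381 * 9 * 2.44
= 33.8927 MJ/kg

33.8927 MJ/kg


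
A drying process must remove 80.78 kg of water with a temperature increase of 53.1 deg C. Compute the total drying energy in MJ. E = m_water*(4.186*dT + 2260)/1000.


E = m_water * (4.186 * dT + 2260) / 1000
= 80.78 * (4.186 * 53.1 + 2260) / 1000
= 200.5183 MJ

200.5183 MJ


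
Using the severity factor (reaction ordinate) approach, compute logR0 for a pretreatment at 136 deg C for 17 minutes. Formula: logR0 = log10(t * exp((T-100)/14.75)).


logR0 = log10(t * exp((T - 100) / 14.75))
= log10(17 * exp((136 - 100) / 14.75))
= 2.2904

2.2904


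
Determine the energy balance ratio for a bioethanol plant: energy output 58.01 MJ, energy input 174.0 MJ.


EROI = E_out / E_in
= 58.01 / 174.0
= 0.3334

0.3334


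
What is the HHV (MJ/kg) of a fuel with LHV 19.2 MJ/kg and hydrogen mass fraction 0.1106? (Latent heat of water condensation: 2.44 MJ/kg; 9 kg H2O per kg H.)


HHV = LHV + H_frac * 9 * 2.44
= 19.2 + 0.1106 * 9 * 2.44
= 21.6288 MJ/kg

21.6288 MJ/kg


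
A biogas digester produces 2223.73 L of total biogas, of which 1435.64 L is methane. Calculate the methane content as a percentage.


CH4% = V_CH4 / V_total * 100
= 1435.64 / 2223.73 * 100
= 64.5600%

64.5600%


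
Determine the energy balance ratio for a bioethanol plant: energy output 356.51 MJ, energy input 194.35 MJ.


EROI = E_out / E_in
= 356.51 / 194.35
= 1.8344

1.8344


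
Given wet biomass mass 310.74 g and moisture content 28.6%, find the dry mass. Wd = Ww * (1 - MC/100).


Wd = Ww * (1 - MC/100)
= 310.74 * (1 - 28.6/100)
= 221.8684 g

221.8684 g


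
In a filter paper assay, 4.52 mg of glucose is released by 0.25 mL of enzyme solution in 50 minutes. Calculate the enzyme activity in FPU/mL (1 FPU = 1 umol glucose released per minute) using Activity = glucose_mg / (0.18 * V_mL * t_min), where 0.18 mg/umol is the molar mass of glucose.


Activity = glucose_mg / (0.18 mg/umol * V_mL * t_min)
= 4.52 / (0.18 * 0.25 * 50)
= 2.0089 FPU/mL

2.0089 FPU/mL


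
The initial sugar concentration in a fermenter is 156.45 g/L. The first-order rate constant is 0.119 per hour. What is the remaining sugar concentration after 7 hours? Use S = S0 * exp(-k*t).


S = S0 * exp(-k * t)
S = 156.45 * exp(-0.119 * 7)
S = 68.0156 g/L

68.0156 g/L


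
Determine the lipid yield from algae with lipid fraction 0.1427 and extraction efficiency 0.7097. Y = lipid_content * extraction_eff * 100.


Y = lipid_content * extraction_eff * 100
= 0.1427 * 0.7097 * 100
= 10.1274%

10.1274%


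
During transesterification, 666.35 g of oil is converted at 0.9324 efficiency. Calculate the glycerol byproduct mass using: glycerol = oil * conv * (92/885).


glycerol = oil * conv * (92/885)
= 666.35 * 0.9324 * 92 / 885
= 64.5876 g

64.5876 g


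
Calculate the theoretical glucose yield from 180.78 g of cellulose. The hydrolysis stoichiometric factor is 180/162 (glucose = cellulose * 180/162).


glucose = cellulose * 180/162
= 180.78 * 180/162
= 200.8667 g

200.8667 g


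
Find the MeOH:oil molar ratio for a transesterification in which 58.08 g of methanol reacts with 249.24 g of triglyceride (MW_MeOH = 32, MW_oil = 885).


Molar ratio = n_MeOH / n_oil = (MeOH/32) / (oil/885) = (MeOH * 885) / (32 * oil)
= (58.08 * 885) / (32 * 249.24)
= 6.4447

6.4447


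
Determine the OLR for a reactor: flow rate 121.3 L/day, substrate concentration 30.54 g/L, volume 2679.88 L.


OLR = Q * S / V
= 121.3 * 30.54 / 2679.88
= 1.3823 g/L/day

1.3823 g/L/day


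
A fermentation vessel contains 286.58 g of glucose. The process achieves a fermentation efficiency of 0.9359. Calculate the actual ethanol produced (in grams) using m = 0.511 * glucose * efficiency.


Actual ethanol: m = 0.511 * 286.58 * 0.9359
m = 137.0554 g

137.0554 g


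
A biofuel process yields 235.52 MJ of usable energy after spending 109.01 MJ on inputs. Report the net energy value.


NEV = E_out - E_in
= 235.52 - 109.01
= 126.5100 MJ

126.5100 MJ


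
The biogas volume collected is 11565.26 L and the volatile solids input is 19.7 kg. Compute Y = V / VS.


Y = V / VS
= 11565.26 / 19.7
= 587.0690 L/kg VS

587.0690 L/kg VS


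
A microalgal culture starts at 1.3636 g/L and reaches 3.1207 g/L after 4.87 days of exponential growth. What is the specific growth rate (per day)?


mu = ln(X2/X1) / dt
= ln(3.1207/1.3636) / 4.87
= 0.1700 per day

0.1700 per day


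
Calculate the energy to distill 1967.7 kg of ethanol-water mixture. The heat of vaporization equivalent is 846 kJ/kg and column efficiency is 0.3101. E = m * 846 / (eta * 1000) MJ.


E = m * 846 / (eta * 1000)
= 1967.7 * 846 / (0.3101 * 1000)
= 5368.1851 MJ

5368.1851 MJ


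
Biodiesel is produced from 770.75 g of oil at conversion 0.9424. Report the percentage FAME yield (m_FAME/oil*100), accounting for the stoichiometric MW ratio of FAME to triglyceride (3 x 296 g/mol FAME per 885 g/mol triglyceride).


m_FAME = oil * conv * (3 * 296 / 885) = oil * conv * (888/885)
= 770.75 * 0.9424 * 888 / 885
= 728.8170 g
Y = m_FAME / oil * 100 = conv * (888/885) * 100
= 0.9424 * 888 / 885 * 100
= 94.56%

94.56%


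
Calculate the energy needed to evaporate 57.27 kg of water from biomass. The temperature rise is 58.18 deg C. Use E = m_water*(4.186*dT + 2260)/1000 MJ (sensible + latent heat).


E = m_water * (4.186 * dT + 2260) / 1000
= 57.27 * (4.186 * 58.18 + 2260) / 1000
= 143.3778 MJ

143.3778 MJ


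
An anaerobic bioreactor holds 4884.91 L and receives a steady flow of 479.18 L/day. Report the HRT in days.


HRT = V / Q
= 4884.91 / 479.18
= 10.1943 days

10.1943 days


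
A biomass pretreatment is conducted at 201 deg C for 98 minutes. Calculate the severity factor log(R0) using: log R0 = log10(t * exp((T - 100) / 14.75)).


logR0 = log10(t * exp((T - 100) / 14.75))
= log10(98 * exp((201 - 100) / 14.75))
= 4.9650

4.9650


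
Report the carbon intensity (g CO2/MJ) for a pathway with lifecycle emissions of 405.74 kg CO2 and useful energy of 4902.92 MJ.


CI = CO2 * 1000 / E
= 405.74 * 1000 / 4902.92
= 82.7548 g CO2/MJ

82.7548 g CO2/MJ


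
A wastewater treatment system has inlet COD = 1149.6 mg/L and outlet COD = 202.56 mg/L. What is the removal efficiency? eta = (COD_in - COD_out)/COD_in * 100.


eta = (COD_in - COD_out) / COD_in * 100
= (1149.6 - 202.56) / 1149.6 * 100
= 82.3800%

82.3800%


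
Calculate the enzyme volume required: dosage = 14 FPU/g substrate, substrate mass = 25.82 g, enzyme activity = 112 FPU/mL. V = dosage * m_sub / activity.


V = dosage * m_sub / activity
V = 14 * 25.82 / 112
V = 3.2275 mL

3.2275 mL


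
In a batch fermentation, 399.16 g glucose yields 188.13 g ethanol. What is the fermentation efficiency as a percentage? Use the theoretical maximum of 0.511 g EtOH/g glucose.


Fermentation efficiency = (actual / (0.511 * glucose)) * 100
= (188.13 / (0.511 * 399.16)) * 100
= 92.2338%

92.2338%


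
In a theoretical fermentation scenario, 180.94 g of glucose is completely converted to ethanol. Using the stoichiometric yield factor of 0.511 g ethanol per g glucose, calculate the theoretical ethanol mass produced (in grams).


Theoretical ethanol yield: m_EtOH = 0.511 * m_glucose
m_EtOH = 0.511 * 180.94 = 92.4603 g

92.4603 g


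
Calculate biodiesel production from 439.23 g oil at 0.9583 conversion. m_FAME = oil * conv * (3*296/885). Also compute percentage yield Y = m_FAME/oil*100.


m_FAME = oil * conv * (3 * 296 / 885) = oil * conv * (888/885)
= 439.23 * 0.9583 * 888 / 885
= 422.3409 g
Y = m_FAME / oil * 100 = conv * (888/885) * 100
= 0.9583 * 888 / 885 * 100
= 96.15%

422.3409 g FAME; Y = 96.15%


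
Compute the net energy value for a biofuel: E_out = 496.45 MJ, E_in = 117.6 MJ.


NEV = E_out - E_in
= 496.45 - 117.6
= 378.8500 MJ

378.8500 MJ


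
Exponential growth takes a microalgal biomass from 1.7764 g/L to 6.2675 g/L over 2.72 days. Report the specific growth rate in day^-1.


mu = ln(X2/X1) / dt
= ln(6.2675/1.7764) / 2.72
= 0.4635 per day

0.4635 per day


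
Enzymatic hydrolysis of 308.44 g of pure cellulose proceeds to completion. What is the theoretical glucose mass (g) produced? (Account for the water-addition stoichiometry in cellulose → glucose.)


glucose = cellulose * 180/162
= 308.44 * 180/162
= 342.7111 g

342.7111 g


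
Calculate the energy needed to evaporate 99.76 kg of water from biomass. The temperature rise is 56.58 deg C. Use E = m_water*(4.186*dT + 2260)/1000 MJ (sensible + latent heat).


E = m_water * (4.186 * dT + 2260) / 1000
= 99.76 * (4.186 * 56.58 + 2260) / 1000
= 249.0851 MJ

249.0851 MJ


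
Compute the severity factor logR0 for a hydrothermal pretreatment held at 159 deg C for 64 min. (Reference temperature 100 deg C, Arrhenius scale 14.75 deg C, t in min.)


logR0 = log10(t * exp((T - 100) / 14.75))
= log10(64 * exp((159 - 100) / 14.75))
= 3.5434

3.5434


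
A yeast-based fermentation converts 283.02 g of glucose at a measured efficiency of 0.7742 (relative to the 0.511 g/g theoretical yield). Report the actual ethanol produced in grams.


Actual ethanol: m = 0.511 * 283.02 * 0.7742
m = 111.9673 g

111.9673 g


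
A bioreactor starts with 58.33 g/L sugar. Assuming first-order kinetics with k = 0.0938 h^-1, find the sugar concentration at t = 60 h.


S = S0 * exp(-k * t)
S = 58.33 * exp(-0.0938 * 60)
S = 0.2097 g/L

0.2097 g/L


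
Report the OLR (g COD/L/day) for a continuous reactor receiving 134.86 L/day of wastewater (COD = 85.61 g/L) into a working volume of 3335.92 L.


OLR = Q * S / V
= 134.86 * 85.61 / 3335.92
= 3.4609 g/L/day

3.4609 g/L/day


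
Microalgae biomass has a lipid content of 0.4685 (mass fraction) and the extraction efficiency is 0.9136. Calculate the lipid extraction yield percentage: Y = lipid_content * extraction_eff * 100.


Y = lipid_content * extraction_eff * 100
= 0.4685 * 0.9136 * 100
= 42.8022%

42.8022%


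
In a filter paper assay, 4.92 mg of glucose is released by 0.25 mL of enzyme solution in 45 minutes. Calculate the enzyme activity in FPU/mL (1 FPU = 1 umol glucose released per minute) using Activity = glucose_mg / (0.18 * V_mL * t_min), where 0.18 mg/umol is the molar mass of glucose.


Activity = glucose_mg / (0.18 mg/umol * V_mL * t_min)
= 4.92 / (0.18 * 0.25 * 45)
= 2.4296 FPU/mL

2.4296 FPU/mL


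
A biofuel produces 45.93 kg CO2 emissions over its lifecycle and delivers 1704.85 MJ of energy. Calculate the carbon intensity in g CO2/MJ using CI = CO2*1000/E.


CI = CO2 * 1000 / E
= 45.93 * 1000 / 1704.85
= 26.9408 g CO2/MJ

26.9408 g CO2/MJ


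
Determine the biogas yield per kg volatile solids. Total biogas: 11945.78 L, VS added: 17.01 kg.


Y = V / VS
= 11945.78 / 17.01
= 702.2798 L/kg VS

702.2798 L/kg VS


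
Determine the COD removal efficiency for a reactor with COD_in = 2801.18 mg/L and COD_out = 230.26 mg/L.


eta = (COD_in - COD_out) / COD_in * 100
= (2801.18 - 230.26) / 2801.18 * 100
= 91.7799%

91.7799%


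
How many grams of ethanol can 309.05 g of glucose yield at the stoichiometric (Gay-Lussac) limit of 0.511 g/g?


Theoretical ethanol yield: m_EtOH = 0.511 * m_glucose
m_EtOH = 0.511 * 309.05 = 157.9246 g

157.9246 g


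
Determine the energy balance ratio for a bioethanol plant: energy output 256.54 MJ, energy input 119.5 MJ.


EROI = E_out / E_in
= 256.54 / 119.5
= 2.1468

2.1468


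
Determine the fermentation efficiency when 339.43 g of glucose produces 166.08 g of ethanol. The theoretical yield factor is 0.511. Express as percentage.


Fermentation efficiency = (actual / (0.511 * glucose)) * 100
= (166.08 / (0.511 * 339.43)) * 100
= 95.7516%

95.7516%


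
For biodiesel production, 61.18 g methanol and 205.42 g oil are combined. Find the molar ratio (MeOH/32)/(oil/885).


Molar ratio = n_MeOH / n_oil = (MeOH/32) / (oil/885) = (MeOH * 885) / (32 * oil)
= (61.18 * 885) / (32 * 205.42)
= 8.2368

8.2368


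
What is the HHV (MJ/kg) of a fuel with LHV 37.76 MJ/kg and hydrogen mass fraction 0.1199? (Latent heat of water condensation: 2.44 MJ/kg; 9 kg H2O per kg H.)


HHV = LHV + H_frac * 9 * 2.44
= 37.76 + 0.1199 * 9 * 2.44
= 40.3930 MJ/kg

40.3930 MJ/kg


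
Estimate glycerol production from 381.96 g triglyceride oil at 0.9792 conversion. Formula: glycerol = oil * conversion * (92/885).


glycerol = oil * conv * (92/885)
= 381.96 * 0.9792 * 92 / 885
= 38.8807 g

38.8807 g


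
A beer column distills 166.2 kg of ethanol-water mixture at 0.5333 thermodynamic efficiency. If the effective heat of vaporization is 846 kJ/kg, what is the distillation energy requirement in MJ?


E = m * 846 / (eta * 1000)
= 166.2 * 846 / (0.5333 * 1000)
= 263.6512 MJ

263.6512 MJ


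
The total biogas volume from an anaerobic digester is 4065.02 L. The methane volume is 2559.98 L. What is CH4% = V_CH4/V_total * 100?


CH4% = V_CH4 / V_total * 100
= 2559.98 / 4065.02 * 100
= 62.9758%

62.9758%


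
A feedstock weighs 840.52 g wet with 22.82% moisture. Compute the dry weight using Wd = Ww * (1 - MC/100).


Wd = Ww * (1 - MC/100)
= 840.52 * (1 - 22.82/100)
= 648.7133 g

648.7133 g


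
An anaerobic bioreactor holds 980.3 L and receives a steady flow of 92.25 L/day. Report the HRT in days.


HRT = V / Q
= 980.3 / 92.25
= 10.6266 days

10.6266 days


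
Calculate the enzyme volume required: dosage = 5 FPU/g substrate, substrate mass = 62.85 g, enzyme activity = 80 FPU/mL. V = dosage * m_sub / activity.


V = dosage * m_sub / activity
V = 5 * 62.85 / 80
V = 3.9281 mL

3.9281 mL


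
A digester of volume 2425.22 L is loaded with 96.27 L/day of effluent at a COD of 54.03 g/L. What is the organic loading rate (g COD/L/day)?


OLR = Q * S / V
= 96.27 * 54.03 / 2425.22
= 2.1447 g/L/day

2.1447 g/L/day


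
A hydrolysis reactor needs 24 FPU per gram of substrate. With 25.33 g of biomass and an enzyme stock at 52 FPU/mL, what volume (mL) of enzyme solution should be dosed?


V = dosage * m_sub / activity
V = 24 * 25.33 / 52
V = 11.6908 mL

11.6908 mL


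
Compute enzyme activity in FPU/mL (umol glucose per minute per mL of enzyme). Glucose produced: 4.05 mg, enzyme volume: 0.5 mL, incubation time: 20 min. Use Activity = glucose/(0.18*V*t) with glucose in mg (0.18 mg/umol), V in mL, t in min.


Activity = glucose_mg / (0.18 mg/umol * V_mL * t_min)
= 4.05 / (0.18 * 0.5 * 20)
= 2.2500 FPU/mL

2.2500 FPU/mL


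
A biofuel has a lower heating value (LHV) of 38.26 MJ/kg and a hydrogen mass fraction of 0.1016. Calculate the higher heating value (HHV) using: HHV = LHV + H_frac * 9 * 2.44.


HHV = LHV + H_frac * 9 * 2.44
= 38.26 + 0.1016 * 9 * 2.44
= 40.4911 MJ/kg

40.4911 MJ/kg


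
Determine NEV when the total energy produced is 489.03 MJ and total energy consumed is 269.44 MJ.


NEV = E_out - E_in
= 489.03 - 269.44
= 219.5900 MJ

219.5900 MJ


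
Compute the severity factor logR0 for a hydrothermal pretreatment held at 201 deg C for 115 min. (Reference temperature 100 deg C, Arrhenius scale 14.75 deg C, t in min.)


logR0 = log10(t * exp((T - 100) / 14.75))
= log10(115 * exp((201 - 100) / 14.75))
= 5.0345

5.0345


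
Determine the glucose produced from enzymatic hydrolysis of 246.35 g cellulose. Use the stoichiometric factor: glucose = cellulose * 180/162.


glucose = cellulose * 180/162
= 246.35 * 180/162
= 273.7222 g

273.7222 g


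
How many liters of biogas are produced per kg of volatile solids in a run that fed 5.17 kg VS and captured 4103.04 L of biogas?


Y = V / VS
= 4103.04 / 5.17
= 793.6248 L/kg VS

793.6248 L/kg VS


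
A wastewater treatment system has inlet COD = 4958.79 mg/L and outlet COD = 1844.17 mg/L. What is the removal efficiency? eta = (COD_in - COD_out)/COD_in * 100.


eta = (COD_in - COD_out) / COD_in * 100
= (4958.79 - 1844.17) / 4958.79 * 100
= 62.8101%

62.8101%


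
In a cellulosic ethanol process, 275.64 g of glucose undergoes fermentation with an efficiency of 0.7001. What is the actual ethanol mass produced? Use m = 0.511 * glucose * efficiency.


Actual ethanol: m = 0.511 * 275.64 * 0.7001
m = 98.6105 g

98.6105 g


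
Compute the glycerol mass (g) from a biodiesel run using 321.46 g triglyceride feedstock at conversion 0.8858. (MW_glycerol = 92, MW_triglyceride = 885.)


glycerol = oil * conv * (92/885)
= 321.46 * 0.8858 * 92 / 885
= 29.6011 g

29.6011 g


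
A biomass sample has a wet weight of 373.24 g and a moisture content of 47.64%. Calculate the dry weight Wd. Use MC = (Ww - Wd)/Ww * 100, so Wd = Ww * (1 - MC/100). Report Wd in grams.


Wd = Ww * (1 - MC/100)
= 373.24 * (1 - 47.64/100)
= 195.4285 g

195.4285 g


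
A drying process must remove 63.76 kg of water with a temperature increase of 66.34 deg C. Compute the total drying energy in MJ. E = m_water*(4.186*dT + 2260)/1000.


E = m_water * (4.186 * dT + 2260) / 1000
= 63.76 * (4.186 * 66.34 + 2260) / 1000
= 161.8037 MJ

161.8037 MJ


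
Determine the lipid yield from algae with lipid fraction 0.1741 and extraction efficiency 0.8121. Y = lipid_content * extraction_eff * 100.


Y = lipid_content * extraction_eff * 100
= 0.1741 * 0.8121 * 100
= 14.1387%

14.1387%


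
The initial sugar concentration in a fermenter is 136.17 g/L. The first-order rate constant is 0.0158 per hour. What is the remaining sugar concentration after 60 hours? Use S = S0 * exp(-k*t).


S = S0 * exp(-k * t)
S = 136.17 * exp(-0.0158 * 60)
S = 52.7680 g/L

52.7680 g/L


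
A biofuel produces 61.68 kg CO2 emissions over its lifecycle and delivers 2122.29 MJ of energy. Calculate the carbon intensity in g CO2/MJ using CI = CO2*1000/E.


CI = CO2 * 1000 / E
= 61.68 * 1000 / 2122.29
= 29.0629 g CO2/MJ

29.0629 g CO2/MJ


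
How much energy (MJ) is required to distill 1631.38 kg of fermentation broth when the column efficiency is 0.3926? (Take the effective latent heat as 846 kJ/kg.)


E = m * 846 / (eta * 1000)
= 1631.38 * 846 / (0.3926 * 1000)
= 3515.4037 MJ

3515.4037 MJ


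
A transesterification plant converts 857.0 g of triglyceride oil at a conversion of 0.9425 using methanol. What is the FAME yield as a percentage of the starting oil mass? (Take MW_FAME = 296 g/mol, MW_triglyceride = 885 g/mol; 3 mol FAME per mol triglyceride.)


m_FAME = oil * conv * (3 * 296 / 885) = oil * conv * (888/885)
= 857.0 * 0.9425 * 888 / 885
= 810.4605 g
Y = m_FAME / oil * 100 = conv * (888/885) * 100
= 0.9425 * 888 / 885 * 100
= 94.57%

94.57%


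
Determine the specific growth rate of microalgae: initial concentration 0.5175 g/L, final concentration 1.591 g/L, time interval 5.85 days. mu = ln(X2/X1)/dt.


mu = ln(X2/X1) / dt
= ln(1.591/0.5175) / 5.85
= 0.1920 per day

0.1920 per day


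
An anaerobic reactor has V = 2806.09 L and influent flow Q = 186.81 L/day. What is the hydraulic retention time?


HRT = V / Q
= 2806.09 / 186.81
= 15.0211 days

15.0211 days


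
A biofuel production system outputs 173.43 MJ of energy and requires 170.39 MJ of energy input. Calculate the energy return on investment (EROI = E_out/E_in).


EROI = E_out / E_in
= 173.43 / 170.39
= 1.0178

1.0178


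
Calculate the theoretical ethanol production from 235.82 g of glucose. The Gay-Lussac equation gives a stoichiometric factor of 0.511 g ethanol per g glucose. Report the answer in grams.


Theoretical ethanol yield: m_EtOH = 0.511 * m_glucose
m_EtOH = 0.511 * 235.82 = 120.5040 g

120.5040 g


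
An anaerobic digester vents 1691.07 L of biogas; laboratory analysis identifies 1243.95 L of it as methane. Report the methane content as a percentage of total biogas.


CH4% = V_CH4 / V_total * 100
= 1243.95 / 1691.07 * 100
= 73.5599%

73.5599%


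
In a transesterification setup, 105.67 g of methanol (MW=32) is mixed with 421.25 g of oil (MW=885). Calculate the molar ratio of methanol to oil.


Molar ratio = n_MeOH / n_oil = (MeOH/32) / (oil/885) = (MeOH * 885) / (32 * oil)
= (105.67 * 885) / (32 * 421.25)
= 6.9375

6.9375


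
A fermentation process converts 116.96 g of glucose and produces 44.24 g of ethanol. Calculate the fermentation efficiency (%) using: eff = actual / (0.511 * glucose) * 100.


Fermentation efficiency = (actual / (0.511 * glucose)) * 100
= (44.24 / (0.511 * 116.96)) * 100
= 74.0213%

74.0213%


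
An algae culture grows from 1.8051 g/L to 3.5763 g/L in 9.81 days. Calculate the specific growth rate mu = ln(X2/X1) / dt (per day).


mu = ln(X2/X1) / dt
= ln(3.5763/1.8051) / 9.81
= 0.0697 per day

0.0697 per day


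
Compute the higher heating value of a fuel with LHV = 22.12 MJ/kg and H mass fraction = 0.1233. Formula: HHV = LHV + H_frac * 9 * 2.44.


HHV = LHV + H_frac * 9 * 2.44
= 22.12 + 0.1233 * 9 * 2.44
= 24.8277 MJ/kg

24.8277 MJ/kg


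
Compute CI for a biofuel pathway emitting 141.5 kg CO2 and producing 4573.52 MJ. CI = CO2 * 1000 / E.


CI = CO2 * 1000 / E
= 141.5 * 1000 / 4573.52
= 30.9390 g CO2/MJ

30.9390 g CO2/MJ


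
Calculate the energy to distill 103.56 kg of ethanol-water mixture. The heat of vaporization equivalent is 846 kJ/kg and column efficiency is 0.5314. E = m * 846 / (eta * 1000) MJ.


E = m * 846 / (eta * 1000)
= 103.56 * 846 / (0.5314 * 1000)
= 164.8697 MJ

164.8697 MJ


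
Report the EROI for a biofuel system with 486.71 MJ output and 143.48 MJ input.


EROI = E_out / E_in
= 486.71 / 143.48
= 3.3922

3.3922


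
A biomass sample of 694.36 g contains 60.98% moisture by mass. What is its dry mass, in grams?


Wd = Ww * (1 - MC/100)
= 694.36 * (1 - 60.98/100)
= 270.9393 g

270.9393 g


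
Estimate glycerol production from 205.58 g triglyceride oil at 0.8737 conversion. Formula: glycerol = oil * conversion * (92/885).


glycerol = oil * conv * (92/885)
= 205.58 * 0.8737 * 92 / 885
= 18.6719 g

18.6719 g


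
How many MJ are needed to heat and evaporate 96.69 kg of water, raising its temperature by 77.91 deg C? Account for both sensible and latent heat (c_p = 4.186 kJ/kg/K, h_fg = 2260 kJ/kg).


E = m_water * (4.186 * dT + 2260) / 1000
= 96.69 * (4.186 * 77.91 + 2260) / 1000
= 250.0530 MJ

250.0530 MJ


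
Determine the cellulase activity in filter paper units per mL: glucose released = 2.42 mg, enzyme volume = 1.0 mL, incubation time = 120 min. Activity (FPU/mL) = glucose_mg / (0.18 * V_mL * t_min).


Activity = glucose_mg / (0.18 mg/umol * V_mL * t_min)
= 2.42 / (0.18 * 1.0 * 120)
= 0.1120 FPU/mL

0.1120 FPU/mL


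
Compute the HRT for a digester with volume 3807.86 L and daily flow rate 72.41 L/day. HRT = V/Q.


HRT = V / Q
= 3807.86 / 72.41
= 52.5875 days

52.5875 days


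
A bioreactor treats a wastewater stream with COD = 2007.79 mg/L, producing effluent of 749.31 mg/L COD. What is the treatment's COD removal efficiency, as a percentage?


eta = (COD_in - COD_out) / COD_in * 100
= (2007.79 - 749.31) / 2007.79 * 100
= 62.6799%

62.6799%


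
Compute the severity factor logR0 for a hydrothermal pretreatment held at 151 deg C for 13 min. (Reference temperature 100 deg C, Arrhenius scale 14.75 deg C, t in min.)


logR0 = log10(t * exp((T - 100) / 14.75))
= log10(13 * exp((151 - 100) / 14.75))
= 2.6156

2.6156


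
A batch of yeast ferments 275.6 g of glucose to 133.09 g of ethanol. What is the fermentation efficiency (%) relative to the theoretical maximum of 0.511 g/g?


Fermentation efficiency = (actual / (0.511 * glucose)) * 100
= (133.09 / (0.511 * 275.6)) * 100
= 94.5029%

94.5029%


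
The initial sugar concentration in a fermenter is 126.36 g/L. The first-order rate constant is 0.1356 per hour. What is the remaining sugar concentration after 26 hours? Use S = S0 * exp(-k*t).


S = S0 * exp(-k * t)
S = 126.36 * exp(-0.1356 * 26)
S = 3.7193 g/L

3.7193 g/L


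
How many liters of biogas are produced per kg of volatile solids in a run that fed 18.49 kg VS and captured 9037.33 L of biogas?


Y = V / VS
= 9037.33 / 18.49
= 488.7685 L/kg VS

488.7685 L/kg VS


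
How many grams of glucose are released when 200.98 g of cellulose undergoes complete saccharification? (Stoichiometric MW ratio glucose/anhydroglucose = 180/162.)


glucose = cellulose * 180/162
= 200.98 * 180/162
= 223.3111 g

223.3111 g


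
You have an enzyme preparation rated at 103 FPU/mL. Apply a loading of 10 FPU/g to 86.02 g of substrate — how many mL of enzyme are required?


V = dosage * m_sub / activity
V = 10 * 86.02 / 103
V = 8.3515 mL

8.3515 mL


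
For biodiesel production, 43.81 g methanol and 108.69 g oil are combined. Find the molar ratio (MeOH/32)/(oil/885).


Molar ratio = n_MeOH / n_oil = (MeOH/32) / (oil/885) = (MeOH * 885) / (32 * oil)
= (43.81 * 885) / (32 * 108.69)
= 11.1475

11.1475


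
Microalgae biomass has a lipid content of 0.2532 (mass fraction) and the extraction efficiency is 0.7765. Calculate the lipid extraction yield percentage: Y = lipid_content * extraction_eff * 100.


Y = lipid_content * extraction_eff * 100
= 0.2532 * 0.7765 * 100
= 19.6610%

19.6610%


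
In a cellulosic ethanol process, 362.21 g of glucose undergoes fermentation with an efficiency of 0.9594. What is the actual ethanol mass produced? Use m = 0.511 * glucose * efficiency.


Actual ethanol: m = 0.511 * 362.21 * 0.9594
m = 177.5747 g

177.5747 g


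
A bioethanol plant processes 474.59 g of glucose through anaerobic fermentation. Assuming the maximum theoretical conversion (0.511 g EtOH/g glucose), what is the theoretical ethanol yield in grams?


Theoretical ethanol yield: m_EtOH = 0.511 * m_glucose
m_EtOH = 0.511 * 474.59 = 242.5155 g

242.5155 g


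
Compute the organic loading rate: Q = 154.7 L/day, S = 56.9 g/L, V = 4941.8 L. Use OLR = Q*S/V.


OLR = Q * S / V
= 154.7 * 56.9 / 4941.8
= 1.7812 g/L/day

1.7812 g/L/day


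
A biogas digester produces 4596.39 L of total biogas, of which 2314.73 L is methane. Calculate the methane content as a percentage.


CH4% = V_CH4 / V_total * 100
= 2314.73 / 4596.39 * 100
= 50.3597%

50.3597%


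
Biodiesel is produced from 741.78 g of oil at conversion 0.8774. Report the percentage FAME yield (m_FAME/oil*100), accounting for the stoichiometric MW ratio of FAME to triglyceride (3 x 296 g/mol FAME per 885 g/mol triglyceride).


m_FAME = oil * conv * (3 * 296 / 885) = oil * conv * (888/885)
= 741.78 * 0.8774 * 888 / 885
= 653.0440 g
Y = m_FAME / oil * 100 = conv * (888/885) * 100
= 0.8774 * 888 / 885 * 100
= 88.04%

88.04%


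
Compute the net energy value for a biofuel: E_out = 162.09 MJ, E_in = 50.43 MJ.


NEV = E_out - E_in
= 162.09 - 50.43
= 111.6600 MJ

111.6600 MJ


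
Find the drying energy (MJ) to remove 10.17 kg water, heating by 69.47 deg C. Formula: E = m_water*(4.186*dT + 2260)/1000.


E = m_water * (4.186 * dT + 2260) / 1000
= 10.17 * (4.186 * 69.47 + 2260) / 1000
= 25.9417 MJ

25.9417 MJ


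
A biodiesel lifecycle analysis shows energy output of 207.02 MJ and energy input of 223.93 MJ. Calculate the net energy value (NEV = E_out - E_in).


NEV = E_out - E_in
= 207.02 - 223.93
= -16.9100 MJ

-16.9100 MJ


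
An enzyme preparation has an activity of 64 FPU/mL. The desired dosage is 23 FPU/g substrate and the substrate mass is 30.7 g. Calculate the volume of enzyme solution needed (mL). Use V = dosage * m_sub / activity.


V = dosage * m_sub / activity
V = 23 * 30.7 / 64
V = 11.0328 mL

11.0328 mL


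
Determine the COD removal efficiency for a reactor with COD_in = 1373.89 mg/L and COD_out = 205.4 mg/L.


eta = (COD_in - COD_out) / COD_in * 100
= (1373.89 - 205.4) / 1373.89 * 100
= 85.0497%

85.0497%


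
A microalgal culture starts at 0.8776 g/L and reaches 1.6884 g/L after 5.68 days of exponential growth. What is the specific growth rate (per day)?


mu = ln(X2/X1) / dt
= ln(1.6884/0.8776) / 5.68
= 0.1152 per day

0.1152 per day


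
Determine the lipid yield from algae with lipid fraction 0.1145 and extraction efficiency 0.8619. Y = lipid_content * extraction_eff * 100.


Y = lipid_content * extraction_eff * 100
= 0.1145 * 0.8619 * 100
= 9.8688%

9.8688%


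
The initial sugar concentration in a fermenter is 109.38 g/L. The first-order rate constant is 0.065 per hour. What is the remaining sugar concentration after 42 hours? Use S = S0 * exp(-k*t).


S = S0 * exp(-k * t)
S = 109.38 * exp(-0.065 * 42)
S = 7.1337 g/L

7.1337 g/L


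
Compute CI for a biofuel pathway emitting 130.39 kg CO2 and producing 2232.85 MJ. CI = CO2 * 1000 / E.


CI = CO2 * 1000 / E
= 130.39 * 1000 / 2232.85
= 58.3962 g CO2/MJ

58.3962 g CO2/MJ


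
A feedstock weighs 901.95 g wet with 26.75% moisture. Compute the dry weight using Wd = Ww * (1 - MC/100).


Wd = Ww * (1 - MC/100)
= 901.95 * (1 - 26.75/100)
= 660.6784 g

660.6784 g


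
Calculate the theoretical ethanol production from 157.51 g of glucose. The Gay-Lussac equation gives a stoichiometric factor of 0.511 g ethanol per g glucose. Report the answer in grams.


Theoretical ethanol yield: m_EtOH = 0.511 * m_glucose
m_EtOH = 0.511 * 157.51 = 80.4876 g

80.4876 g
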